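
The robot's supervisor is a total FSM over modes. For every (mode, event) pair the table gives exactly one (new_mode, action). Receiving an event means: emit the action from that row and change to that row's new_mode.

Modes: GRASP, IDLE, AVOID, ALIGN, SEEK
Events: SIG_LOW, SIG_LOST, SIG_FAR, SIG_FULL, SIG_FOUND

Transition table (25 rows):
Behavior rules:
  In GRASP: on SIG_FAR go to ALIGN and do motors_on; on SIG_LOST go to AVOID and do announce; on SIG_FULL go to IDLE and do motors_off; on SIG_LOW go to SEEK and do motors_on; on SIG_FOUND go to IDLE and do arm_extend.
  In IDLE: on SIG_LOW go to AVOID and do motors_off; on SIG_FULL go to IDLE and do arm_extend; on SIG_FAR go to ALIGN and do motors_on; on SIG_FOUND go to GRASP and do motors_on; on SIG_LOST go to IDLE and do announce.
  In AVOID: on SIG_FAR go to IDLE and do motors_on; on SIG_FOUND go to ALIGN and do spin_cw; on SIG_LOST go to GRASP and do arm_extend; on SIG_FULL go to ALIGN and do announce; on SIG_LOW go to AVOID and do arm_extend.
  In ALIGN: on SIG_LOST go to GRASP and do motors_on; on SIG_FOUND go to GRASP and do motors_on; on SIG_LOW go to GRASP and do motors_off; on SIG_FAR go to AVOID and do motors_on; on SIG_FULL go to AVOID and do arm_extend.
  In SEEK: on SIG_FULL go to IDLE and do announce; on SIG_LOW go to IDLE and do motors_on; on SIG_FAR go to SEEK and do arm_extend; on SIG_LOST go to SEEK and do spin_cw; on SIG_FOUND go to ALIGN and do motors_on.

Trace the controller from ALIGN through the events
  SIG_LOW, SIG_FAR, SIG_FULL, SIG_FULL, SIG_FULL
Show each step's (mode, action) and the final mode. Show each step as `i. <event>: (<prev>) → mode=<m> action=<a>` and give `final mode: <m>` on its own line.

1. SIG_LOW: (ALIGN) → mode=GRASP action=motors_off
2. SIG_FAR: (GRASP) → mode=ALIGN action=motors_on
3. SIG_FULL: (ALIGN) → mode=AVOID action=arm_extend
4. SIG_FULL: (AVOID) → mode=ALIGN action=announce
5. SIG_FULL: (ALIGN) → mode=AVOID action=arm_extend

final mode: AVOID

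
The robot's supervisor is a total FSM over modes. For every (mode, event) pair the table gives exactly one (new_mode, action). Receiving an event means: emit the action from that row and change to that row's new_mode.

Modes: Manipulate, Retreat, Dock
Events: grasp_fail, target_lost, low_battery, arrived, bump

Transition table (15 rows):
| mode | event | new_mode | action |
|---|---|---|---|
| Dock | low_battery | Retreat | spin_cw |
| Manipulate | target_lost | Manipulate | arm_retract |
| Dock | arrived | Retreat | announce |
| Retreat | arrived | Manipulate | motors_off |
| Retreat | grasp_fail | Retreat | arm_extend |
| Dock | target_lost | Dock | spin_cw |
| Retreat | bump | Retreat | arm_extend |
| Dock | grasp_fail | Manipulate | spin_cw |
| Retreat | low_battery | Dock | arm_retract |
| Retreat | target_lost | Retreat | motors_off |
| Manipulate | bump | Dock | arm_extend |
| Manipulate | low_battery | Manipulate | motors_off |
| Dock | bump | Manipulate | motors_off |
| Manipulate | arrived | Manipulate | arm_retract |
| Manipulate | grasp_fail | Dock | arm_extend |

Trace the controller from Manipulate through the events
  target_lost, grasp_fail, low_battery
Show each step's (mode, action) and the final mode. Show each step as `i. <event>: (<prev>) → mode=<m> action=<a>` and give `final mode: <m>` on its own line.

final mode: Retreat

1. target_lost: (Manipulate) → mode=Manipulate action=arm_retract
2. grasp_fail: (Manipulate) → mode=Dock action=arm_extend
3. low_battery: (Dock) → mode=Retreat action=spin_cw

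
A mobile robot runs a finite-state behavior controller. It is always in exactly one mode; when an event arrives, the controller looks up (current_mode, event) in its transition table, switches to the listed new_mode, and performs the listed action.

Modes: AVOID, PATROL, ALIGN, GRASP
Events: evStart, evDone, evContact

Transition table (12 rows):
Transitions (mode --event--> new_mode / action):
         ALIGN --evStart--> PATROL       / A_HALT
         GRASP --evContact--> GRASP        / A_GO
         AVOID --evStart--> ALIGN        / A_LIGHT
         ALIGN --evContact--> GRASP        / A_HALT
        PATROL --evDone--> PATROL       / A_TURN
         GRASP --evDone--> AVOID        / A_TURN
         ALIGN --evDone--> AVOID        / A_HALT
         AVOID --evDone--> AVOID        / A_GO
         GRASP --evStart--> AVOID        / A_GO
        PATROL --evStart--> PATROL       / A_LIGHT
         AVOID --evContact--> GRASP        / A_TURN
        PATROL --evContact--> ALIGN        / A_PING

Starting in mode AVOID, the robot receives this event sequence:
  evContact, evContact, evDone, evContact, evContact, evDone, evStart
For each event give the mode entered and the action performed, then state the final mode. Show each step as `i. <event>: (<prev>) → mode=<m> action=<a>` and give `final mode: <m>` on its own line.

final mode: ALIGN

1. evContact: (AVOID) → mode=GRASP action=A_TURN
2. evContact: (GRASP) → mode=GRASP action=A_GO
3. evDone: (GRASP) → mode=AVOID action=A_TURN
4. evContact: (AVOID) → mode=GRASP action=A_TURN
5. evContact: (GRASP) → mode=GRASP action=A_GO
6. evDone: (GRASP) → mode=AVOID action=A_TURN
7. evStart: (AVOID) → mode=ALIGN action=A_LIGHT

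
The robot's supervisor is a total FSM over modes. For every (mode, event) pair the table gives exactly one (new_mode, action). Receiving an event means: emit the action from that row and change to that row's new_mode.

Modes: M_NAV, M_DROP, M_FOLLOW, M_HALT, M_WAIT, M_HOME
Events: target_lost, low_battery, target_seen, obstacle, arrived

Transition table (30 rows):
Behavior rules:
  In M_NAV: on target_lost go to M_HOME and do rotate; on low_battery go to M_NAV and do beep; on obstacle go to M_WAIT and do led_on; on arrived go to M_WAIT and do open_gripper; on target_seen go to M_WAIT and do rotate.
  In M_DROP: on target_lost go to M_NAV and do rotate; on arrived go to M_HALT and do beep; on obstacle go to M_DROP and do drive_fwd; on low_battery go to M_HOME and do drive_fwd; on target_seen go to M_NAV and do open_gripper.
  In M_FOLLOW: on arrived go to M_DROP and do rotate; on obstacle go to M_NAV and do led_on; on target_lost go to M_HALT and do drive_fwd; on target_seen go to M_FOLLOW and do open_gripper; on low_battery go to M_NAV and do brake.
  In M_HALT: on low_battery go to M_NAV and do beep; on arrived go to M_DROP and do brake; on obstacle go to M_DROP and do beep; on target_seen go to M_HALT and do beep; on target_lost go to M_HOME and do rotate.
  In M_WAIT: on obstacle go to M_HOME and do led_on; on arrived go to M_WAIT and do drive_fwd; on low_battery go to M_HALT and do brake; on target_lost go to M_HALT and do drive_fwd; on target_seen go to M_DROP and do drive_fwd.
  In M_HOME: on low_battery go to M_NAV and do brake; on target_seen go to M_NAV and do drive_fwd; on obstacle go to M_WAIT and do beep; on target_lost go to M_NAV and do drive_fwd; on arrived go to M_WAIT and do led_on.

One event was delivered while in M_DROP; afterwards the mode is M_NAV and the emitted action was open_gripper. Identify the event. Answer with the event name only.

try target_lost: (M_DROP, target_lost) → (M_NAV, rotate)
try low_battery: (M_DROP, low_battery) → (M_HOME, drive_fwd)
try target_seen: (M_DROP, target_seen) → (M_NAV, open_gripper)  ← matches
try obstacle: (M_DROP, obstacle) → (M_DROP, drive_fwd)
try arrived: (M_DROP, arrived) → (M_HALT, beep)

target_seen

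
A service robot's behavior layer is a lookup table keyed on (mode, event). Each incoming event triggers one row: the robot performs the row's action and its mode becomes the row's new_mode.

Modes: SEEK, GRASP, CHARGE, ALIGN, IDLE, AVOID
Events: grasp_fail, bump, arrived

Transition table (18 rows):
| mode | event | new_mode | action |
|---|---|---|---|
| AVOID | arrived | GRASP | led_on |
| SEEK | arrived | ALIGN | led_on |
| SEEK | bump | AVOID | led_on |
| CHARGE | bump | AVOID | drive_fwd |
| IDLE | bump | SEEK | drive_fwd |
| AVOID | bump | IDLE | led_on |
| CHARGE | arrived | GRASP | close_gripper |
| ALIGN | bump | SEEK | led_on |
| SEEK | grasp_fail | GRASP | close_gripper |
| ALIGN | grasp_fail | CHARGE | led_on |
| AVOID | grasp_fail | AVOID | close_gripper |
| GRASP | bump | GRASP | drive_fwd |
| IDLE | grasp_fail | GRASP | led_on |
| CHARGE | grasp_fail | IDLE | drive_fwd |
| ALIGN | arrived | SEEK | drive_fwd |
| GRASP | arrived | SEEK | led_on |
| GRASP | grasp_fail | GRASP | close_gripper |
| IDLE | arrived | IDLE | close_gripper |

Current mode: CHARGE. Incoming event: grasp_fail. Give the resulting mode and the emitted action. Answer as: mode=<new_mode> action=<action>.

mode=IDLE action=drive_fwd

current mode = CHARGE; filter table to that mode:
  (CHARGE, bump) → (AVOID, drive_fwd)
  (CHARGE, arrived) → (GRASP, close_gripper)
  (CHARGE, grasp_fail) → (IDLE, drive_fwd)  ← event matches
event = grasp_fail selects (IDLE, drive_fwd)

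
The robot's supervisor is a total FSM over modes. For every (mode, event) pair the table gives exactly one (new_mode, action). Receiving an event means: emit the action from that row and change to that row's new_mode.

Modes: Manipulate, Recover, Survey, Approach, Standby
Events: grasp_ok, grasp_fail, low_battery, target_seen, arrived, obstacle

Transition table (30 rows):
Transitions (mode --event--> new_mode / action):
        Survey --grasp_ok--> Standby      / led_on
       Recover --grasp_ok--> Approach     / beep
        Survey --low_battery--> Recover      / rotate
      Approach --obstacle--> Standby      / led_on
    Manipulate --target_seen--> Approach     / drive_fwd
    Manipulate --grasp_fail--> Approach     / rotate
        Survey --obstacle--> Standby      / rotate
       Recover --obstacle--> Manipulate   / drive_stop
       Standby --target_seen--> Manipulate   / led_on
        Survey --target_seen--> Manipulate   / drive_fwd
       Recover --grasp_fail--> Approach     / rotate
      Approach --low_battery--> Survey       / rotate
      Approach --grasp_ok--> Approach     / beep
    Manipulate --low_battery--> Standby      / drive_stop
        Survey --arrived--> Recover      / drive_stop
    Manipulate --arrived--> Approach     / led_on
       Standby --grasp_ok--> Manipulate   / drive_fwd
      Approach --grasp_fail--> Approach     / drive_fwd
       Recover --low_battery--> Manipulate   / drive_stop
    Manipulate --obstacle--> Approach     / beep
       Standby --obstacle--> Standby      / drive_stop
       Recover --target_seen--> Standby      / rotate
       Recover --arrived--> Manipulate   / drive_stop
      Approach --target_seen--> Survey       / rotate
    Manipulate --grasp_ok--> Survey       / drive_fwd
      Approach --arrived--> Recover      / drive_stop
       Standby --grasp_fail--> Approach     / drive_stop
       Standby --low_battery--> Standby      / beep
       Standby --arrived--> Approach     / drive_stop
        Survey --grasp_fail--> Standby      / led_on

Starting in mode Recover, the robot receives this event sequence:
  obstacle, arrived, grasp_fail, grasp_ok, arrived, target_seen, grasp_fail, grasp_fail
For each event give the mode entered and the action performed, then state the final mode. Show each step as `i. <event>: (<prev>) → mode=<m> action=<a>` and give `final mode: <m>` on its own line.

final mode: Approach

1. obstacle: (Recover) → mode=Manipulate action=drive_stop
2. arrived: (Manipulate) → mode=Approach action=led_on
3. grasp_fail: (Approach) → mode=Approach action=drive_fwd
4. grasp_ok: (Approach) → mode=Approach action=beep
5. arrived: (Approach) → mode=Recover action=drive_stop
6. target_seen: (Recover) → mode=Standby action=rotate
7. grasp_fail: (Standby) → mode=Approach action=drive_stop
8. grasp_fail: (Approach) → mode=Approach action=drive_fwd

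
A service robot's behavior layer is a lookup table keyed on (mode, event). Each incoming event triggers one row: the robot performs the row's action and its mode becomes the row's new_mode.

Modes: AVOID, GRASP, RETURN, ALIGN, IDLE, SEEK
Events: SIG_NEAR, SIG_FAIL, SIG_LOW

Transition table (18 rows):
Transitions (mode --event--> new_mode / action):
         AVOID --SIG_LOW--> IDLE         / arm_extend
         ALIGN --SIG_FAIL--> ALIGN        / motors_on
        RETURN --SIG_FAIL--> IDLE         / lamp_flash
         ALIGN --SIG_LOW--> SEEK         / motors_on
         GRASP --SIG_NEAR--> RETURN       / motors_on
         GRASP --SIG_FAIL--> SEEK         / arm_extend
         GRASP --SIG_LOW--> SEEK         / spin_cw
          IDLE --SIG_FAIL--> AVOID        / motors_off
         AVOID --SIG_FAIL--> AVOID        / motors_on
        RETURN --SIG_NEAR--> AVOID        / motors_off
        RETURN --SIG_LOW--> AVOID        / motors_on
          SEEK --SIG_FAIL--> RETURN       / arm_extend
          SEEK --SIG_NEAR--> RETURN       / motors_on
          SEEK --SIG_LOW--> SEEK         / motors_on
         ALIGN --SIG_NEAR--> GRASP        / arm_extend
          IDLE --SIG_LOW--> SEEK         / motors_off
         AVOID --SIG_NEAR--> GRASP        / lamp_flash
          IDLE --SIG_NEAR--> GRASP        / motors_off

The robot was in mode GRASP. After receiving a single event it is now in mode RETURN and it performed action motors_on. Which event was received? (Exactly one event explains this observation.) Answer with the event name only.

SIG_NEAR

try SIG_NEAR: (GRASP, SIG_NEAR) → (RETURN, motors_on)  ← matches
try SIG_FAIL: (GRASP, SIG_FAIL) → (SEEK, arm_extend)
try SIG_LOW: (GRASP, SIG_LOW) → (SEEK, spin_cw)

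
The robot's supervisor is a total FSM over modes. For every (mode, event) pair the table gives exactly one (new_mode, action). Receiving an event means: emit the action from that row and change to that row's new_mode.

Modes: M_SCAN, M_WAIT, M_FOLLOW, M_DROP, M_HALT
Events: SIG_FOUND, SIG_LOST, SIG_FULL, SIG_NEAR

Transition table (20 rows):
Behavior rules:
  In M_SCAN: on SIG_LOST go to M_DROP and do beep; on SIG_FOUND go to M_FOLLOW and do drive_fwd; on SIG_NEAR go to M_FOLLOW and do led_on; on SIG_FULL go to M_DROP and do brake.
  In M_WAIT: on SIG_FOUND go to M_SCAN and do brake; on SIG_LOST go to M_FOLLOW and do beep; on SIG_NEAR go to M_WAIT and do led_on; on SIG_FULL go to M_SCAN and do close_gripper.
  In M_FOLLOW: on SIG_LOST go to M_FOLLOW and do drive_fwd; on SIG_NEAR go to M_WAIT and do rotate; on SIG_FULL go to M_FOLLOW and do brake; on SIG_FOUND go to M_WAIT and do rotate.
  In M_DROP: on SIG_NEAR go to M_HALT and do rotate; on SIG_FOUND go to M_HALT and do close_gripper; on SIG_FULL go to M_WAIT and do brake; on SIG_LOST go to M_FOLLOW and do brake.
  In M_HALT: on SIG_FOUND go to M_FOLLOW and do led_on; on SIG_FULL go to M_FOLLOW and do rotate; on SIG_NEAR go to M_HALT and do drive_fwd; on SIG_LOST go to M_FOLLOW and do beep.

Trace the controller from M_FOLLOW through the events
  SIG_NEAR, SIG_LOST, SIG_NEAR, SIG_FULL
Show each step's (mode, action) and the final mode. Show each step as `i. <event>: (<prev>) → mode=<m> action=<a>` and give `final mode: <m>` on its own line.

1. SIG_NEAR: (M_FOLLOW) → mode=M_WAIT action=rotate
2. SIG_LOST: (M_WAIT) → mode=M_FOLLOW action=beep
3. SIG_NEAR: (M_FOLLOW) → mode=M_WAIT action=rotate
4. SIG_FULL: (M_WAIT) → mode=M_SCAN action=close_gripper

final mode: M_SCAN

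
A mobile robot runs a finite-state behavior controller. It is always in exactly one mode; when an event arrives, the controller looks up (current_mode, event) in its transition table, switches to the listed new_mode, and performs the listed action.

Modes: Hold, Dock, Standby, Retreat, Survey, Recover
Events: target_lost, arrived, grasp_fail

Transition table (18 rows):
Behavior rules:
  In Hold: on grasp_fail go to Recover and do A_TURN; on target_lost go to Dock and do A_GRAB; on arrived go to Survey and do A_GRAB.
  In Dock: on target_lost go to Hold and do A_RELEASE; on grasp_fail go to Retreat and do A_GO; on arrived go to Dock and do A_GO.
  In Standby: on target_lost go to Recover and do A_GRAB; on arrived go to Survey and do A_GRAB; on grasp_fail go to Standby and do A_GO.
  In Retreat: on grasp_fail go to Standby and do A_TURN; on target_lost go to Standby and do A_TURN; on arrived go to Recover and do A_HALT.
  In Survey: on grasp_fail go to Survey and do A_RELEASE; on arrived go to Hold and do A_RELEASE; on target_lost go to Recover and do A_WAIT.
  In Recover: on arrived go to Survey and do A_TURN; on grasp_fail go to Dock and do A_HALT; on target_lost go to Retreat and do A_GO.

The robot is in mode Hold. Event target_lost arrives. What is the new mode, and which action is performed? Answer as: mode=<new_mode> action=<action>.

current mode = Hold; filter table to that mode:
  (Hold, grasp_fail) → (Recover, A_TURN)
  (Hold, target_lost) → (Dock, A_GRAB)  ← event matches
  (Hold, arrived) → (Survey, A_GRAB)
event = target_lost selects (Dock, A_GRAB)

mode=Dock action=A_GRAB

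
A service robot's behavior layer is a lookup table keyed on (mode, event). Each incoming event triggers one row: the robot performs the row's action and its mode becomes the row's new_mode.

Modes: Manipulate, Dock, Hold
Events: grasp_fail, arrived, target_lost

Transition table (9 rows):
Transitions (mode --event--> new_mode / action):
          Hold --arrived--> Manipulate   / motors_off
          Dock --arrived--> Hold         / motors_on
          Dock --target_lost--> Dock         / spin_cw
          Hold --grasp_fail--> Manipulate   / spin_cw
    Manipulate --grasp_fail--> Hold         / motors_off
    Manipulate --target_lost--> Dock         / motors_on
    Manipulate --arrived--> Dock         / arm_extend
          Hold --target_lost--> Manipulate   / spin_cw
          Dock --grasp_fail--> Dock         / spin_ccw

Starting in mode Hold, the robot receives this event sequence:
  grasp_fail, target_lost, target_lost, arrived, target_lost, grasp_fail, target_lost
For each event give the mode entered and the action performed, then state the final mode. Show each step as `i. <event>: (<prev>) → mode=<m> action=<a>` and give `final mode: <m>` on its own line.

1. grasp_fail: (Hold) → mode=Manipulate action=spin_cw
2. target_lost: (Manipulate) → mode=Dock action=motors_on
3. target_lost: (Dock) → mode=Dock action=spin_cw
4. arrived: (Dock) → mode=Hold action=motors_on
5. target_lost: (Hold) → mode=Manipulate action=spin_cw
6. grasp_fail: (Manipulate) → mode=Hold action=motors_off
7. target_lost: (Hold) → mode=Manipulate action=spin_cw

final mode: Manipulate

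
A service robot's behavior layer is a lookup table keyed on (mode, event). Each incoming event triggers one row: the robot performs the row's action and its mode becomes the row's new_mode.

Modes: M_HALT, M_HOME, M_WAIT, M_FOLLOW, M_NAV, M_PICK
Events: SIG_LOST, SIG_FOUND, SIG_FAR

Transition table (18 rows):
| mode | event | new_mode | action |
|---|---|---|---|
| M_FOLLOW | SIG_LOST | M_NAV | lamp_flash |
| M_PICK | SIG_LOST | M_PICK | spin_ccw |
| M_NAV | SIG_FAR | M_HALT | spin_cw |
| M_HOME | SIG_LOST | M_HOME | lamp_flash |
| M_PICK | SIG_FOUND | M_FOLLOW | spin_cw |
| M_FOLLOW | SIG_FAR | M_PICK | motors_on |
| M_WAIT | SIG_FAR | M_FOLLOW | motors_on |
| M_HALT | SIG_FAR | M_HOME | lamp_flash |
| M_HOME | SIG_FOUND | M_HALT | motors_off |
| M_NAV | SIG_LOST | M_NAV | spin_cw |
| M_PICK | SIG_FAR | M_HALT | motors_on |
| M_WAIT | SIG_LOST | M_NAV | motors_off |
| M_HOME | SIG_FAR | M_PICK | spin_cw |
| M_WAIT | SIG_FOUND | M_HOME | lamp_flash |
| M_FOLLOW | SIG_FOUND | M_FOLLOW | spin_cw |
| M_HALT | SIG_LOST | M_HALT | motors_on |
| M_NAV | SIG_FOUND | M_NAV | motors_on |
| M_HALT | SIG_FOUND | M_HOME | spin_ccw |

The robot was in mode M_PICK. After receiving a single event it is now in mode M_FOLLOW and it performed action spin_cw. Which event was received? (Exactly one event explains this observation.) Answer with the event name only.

try SIG_LOST: (M_PICK, SIG_LOST) → (M_PICK, spin_ccw)
try SIG_FOUND: (M_PICK, SIG_FOUND) → (M_FOLLOW, spin_cw)  ← matches
try SIG_FAR: (M_PICK, SIG_FAR) → (M_HALT, motors_on)

SIG_FOUND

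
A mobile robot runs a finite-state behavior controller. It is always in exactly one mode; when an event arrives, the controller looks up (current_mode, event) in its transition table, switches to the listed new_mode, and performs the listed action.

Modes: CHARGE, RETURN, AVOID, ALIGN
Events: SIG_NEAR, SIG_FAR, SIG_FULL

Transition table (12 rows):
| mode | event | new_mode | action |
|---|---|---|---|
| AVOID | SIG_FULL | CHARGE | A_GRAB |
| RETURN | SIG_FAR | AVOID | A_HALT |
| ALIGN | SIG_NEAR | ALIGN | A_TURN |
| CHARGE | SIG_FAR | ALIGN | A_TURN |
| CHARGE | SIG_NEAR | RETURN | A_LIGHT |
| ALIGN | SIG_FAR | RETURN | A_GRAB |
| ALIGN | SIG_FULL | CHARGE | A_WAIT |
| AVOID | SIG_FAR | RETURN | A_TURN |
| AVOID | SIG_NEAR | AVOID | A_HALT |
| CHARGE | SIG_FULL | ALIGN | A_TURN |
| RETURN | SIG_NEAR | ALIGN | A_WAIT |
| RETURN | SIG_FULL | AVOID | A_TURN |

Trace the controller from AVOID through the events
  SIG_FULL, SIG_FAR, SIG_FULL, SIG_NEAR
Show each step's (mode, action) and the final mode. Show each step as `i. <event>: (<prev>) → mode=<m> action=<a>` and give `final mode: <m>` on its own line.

1. SIG_FULL: (AVOID) → mode=CHARGE action=A_GRAB
2. SIG_FAR: (CHARGE) → mode=ALIGN action=A_TURN
3. SIG_FULL: (ALIGN) → mode=CHARGE action=A_WAIT
4. SIG_NEAR: (CHARGE) → mode=RETURN action=A_LIGHT

final mode: RETURN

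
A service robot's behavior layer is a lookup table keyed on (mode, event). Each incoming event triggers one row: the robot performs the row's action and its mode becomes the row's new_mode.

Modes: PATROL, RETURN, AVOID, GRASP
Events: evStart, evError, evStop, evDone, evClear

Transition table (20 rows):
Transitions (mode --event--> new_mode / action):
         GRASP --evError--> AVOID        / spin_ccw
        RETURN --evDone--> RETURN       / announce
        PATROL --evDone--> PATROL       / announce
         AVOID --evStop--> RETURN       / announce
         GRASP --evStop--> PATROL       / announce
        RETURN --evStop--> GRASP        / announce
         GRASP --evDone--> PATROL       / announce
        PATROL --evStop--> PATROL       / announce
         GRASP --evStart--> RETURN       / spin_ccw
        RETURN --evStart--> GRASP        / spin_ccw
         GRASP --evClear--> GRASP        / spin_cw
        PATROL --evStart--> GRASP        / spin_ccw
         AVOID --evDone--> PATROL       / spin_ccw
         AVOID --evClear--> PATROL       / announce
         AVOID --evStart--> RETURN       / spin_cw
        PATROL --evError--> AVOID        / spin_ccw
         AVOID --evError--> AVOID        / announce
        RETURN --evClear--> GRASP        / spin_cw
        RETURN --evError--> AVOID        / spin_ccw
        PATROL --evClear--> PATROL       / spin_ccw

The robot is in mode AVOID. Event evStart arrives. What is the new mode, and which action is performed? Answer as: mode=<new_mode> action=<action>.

current mode = AVOID; filter table to that mode:
  (AVOID, evStop) → (RETURN, announce)
  (AVOID, evDone) → (PATROL, spin_ccw)
  (AVOID, evClear) → (PATROL, announce)
  (AVOID, evStart) → (RETURN, spin_cw)  ← event matches
  (AVOID, evError) → (AVOID, announce)
event = evStart selects (RETURN, spin_cw)

mode=RETURN action=spin_cw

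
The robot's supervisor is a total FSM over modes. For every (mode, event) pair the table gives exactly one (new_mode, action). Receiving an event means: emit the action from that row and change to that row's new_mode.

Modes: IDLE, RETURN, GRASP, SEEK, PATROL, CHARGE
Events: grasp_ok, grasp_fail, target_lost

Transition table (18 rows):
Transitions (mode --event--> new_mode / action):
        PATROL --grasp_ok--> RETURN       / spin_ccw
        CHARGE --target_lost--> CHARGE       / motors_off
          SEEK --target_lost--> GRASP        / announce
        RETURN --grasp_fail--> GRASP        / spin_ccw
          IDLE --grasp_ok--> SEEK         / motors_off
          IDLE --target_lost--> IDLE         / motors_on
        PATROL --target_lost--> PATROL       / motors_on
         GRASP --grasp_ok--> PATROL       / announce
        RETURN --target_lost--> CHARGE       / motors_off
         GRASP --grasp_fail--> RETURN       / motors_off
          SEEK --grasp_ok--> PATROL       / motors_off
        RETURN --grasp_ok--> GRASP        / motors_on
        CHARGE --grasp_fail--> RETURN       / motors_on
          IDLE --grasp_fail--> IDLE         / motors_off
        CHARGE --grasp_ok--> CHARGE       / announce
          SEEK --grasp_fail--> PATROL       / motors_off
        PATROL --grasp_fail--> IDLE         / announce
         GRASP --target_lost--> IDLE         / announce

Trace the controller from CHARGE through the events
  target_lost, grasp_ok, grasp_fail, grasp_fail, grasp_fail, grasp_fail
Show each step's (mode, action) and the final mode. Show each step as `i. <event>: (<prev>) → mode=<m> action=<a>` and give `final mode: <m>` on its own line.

1. target_lost: (CHARGE) → mode=CHARGE action=motors_off
2. grasp_ok: (CHARGE) → mode=CHARGE action=announce
3. grasp_fail: (CHARGE) → mode=RETURN action=motors_on
4. grasp_fail: (RETURN) → mode=GRASP action=spin_ccw
5. grasp_fail: (GRASP) → mode=RETURN action=motors_off
6. grasp_fail: (RETURN) → mode=GRASP action=spin_ccw

final mode: GRASP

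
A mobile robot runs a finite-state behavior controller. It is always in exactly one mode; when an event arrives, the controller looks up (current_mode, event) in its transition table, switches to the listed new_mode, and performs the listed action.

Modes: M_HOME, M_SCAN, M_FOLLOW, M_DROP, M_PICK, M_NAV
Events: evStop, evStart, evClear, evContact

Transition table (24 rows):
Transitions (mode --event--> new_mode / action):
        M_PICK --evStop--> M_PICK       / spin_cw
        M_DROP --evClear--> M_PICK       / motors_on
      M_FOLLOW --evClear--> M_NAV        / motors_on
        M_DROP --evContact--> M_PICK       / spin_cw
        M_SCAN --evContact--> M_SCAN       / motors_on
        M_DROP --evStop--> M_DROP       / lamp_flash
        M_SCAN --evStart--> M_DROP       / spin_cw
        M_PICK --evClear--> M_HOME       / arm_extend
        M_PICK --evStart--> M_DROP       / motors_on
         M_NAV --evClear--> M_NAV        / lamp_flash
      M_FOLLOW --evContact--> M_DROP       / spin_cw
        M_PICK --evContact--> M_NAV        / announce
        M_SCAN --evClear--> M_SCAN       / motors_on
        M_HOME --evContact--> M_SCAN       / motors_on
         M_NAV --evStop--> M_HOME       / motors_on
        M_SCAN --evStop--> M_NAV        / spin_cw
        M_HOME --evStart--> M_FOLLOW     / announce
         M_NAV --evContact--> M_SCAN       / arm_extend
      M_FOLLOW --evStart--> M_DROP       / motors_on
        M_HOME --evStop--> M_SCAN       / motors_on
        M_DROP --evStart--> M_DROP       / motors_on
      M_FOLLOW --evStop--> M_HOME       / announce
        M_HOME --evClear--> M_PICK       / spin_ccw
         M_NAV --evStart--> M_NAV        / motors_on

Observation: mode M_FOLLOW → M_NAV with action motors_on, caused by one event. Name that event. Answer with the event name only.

evClear

try evStop: (M_FOLLOW, evStop) → (M_HOME, announce)
try evStart: (M_FOLLOW, evStart) → (M_DROP, motors_on)
try evClear: (M_FOLLOW, evClear) → (M_NAV, motors_on)  ← matches
try evContact: (M_FOLLOW, evContact) → (M_DROP, spin_cw)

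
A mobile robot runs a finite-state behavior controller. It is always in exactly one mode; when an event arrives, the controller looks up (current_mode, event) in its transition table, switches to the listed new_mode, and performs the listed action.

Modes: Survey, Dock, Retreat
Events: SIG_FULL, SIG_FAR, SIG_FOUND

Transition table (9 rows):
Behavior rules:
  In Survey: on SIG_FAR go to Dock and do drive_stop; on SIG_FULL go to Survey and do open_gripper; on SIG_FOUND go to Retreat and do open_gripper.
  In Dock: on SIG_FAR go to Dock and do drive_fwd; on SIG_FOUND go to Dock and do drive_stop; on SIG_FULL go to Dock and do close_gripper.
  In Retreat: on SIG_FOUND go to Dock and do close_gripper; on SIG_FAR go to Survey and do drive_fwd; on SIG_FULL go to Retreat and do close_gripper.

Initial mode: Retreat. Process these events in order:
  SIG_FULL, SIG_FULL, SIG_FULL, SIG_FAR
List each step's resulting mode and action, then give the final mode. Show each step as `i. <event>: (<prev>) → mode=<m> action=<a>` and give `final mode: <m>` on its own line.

final mode: Survey

1. SIG_FULL: (Retreat) → mode=Retreat action=close_gripper
2. SIG_FULL: (Retreat) → mode=Retreat action=close_gripper
3. SIG_FULL: (Retreat) → mode=Retreat action=close_gripper
4. SIG_FAR: (Retreat) → mode=Survey action=drive_fwd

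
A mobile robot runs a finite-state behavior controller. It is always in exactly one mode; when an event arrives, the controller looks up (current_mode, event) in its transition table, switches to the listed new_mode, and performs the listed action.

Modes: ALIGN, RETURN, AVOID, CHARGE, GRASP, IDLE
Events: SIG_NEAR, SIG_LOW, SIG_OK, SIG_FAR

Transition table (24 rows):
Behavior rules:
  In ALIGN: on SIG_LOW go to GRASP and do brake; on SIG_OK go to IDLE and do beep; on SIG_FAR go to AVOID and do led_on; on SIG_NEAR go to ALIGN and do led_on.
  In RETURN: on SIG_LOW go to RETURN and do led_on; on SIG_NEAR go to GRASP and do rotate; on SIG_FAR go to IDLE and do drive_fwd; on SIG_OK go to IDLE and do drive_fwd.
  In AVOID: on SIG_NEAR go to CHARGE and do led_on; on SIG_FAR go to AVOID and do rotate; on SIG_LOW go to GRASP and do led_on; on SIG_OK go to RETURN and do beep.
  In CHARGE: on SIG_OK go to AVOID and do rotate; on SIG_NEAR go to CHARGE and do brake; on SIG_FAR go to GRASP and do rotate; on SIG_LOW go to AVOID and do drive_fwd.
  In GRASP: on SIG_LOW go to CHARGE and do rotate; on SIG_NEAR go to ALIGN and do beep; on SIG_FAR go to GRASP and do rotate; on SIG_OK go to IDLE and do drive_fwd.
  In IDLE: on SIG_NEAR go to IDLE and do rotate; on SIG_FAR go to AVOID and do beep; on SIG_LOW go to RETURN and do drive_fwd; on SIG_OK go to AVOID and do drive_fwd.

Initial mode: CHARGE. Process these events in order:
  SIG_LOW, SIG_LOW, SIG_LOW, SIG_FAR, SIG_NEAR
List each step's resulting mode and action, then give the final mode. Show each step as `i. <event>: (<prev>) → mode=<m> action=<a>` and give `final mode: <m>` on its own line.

final mode: ALIGN

1. SIG_LOW: (CHARGE) → mode=AVOID action=drive_fwd
2. SIG_LOW: (AVOID) → mode=GRASP action=led_on
3. SIG_LOW: (GRASP) → mode=CHARGE action=rotate
4. SIG_FAR: (CHARGE) → mode=GRASP action=rotate
5. SIG_NEAR: (GRASP) → mode=ALIGN action=beep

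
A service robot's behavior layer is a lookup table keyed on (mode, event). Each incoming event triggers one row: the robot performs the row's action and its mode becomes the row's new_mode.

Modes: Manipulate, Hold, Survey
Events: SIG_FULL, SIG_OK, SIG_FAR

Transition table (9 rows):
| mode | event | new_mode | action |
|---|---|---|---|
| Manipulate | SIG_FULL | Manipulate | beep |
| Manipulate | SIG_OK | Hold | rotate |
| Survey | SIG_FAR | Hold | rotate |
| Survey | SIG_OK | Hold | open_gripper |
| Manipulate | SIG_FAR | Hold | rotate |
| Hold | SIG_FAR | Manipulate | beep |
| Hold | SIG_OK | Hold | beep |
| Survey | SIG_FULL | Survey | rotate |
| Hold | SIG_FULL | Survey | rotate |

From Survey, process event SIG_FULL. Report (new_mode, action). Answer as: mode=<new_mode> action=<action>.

mode=Survey action=rotate

current mode = Survey; filter table to that mode:
  (Survey, SIG_FAR) → (Hold, rotate)
  (Survey, SIG_OK) → (Hold, open_gripper)
  (Survey, SIG_FULL) → (Survey, rotate)  ← event matches
event = SIG_FULL selects (Survey, rotate)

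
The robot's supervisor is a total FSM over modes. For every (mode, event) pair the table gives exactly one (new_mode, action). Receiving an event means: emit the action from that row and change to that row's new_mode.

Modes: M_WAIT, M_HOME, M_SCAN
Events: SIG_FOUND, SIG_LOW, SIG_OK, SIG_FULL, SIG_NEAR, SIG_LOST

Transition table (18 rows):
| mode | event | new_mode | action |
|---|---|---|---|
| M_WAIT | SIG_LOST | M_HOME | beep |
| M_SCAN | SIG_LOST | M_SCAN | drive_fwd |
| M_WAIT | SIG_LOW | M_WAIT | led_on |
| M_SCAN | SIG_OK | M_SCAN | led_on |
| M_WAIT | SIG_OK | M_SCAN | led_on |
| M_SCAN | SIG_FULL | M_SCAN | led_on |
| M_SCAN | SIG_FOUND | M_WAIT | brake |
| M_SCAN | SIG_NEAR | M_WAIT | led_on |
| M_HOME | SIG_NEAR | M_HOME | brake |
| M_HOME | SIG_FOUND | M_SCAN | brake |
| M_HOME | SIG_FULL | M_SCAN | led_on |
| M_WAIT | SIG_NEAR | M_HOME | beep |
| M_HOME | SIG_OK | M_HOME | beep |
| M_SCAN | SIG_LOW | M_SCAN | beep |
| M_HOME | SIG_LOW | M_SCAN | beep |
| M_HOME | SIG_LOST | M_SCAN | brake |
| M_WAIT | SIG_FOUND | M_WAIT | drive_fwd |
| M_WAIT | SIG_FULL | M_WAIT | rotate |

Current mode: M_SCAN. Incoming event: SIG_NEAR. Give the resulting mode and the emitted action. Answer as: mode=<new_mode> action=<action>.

current mode = M_SCAN; filter table to that mode:
  (M_SCAN, SIG_LOST) → (M_SCAN, drive_fwd)
  (M_SCAN, SIG_OK) → (M_SCAN, led_on)
  (M_SCAN, SIG_FULL) → (M_SCAN, led_on)
  (M_SCAN, SIG_FOUND) → (M_WAIT, brake)
  (M_SCAN, SIG_NEAR) → (M_WAIT, led_on)  ← event matches
  (M_SCAN, SIG_LOW) → (M_SCAN, beep)
event = SIG_NEAR selects (M_WAIT, led_on)

mode=M_WAIT action=led_on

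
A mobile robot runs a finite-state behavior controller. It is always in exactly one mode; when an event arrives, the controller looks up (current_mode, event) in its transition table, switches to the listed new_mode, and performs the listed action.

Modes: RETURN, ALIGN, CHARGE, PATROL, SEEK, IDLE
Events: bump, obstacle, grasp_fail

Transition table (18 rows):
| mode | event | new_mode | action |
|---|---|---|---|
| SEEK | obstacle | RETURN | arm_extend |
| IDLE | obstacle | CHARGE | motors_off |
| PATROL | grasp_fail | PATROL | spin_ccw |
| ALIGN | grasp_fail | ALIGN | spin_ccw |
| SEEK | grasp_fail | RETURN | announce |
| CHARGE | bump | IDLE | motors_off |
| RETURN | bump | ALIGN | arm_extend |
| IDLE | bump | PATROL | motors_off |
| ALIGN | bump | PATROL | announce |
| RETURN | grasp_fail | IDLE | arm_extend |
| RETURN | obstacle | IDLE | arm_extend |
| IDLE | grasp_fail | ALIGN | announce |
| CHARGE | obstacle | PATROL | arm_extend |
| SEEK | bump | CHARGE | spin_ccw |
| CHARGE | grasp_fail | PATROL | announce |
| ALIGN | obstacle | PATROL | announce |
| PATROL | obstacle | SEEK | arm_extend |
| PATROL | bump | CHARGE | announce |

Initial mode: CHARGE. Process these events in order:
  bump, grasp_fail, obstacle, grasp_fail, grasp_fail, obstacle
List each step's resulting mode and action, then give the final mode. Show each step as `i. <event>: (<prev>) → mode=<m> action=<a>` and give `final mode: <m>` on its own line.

1. bump: (CHARGE) → mode=IDLE action=motors_off
2. grasp_fail: (IDLE) → mode=ALIGN action=announce
3. obstacle: (ALIGN) → mode=PATROL action=announce
4. grasp_fail: (PATROL) → mode=PATROL action=spin_ccw
5. grasp_fail: (PATROL) → mode=PATROL action=spin_ccw
6. obstacle: (PATROL) → mode=SEEK action=arm_extend

final mode: SEEK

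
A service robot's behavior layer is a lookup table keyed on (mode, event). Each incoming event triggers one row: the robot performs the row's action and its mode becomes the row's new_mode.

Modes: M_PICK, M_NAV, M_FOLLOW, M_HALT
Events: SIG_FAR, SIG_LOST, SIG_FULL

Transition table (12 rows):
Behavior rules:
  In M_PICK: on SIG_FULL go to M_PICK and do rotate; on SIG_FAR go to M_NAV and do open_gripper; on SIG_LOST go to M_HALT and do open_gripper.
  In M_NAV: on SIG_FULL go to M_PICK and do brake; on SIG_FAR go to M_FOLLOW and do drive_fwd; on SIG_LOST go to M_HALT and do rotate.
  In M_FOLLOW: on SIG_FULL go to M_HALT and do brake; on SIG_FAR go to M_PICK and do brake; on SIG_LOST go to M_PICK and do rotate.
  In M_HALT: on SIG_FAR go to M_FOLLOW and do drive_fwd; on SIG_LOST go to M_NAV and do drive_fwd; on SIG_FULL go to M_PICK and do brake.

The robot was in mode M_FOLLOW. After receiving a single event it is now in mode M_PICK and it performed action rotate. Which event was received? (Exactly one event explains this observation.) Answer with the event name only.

try SIG_FAR: (M_FOLLOW, SIG_FAR) → (M_PICK, brake)
try SIG_LOST: (M_FOLLOW, SIG_LOST) → (M_PICK, rotate)  ← matches
try SIG_FULL: (M_FOLLOW, SIG_FULL) → (M_HALT, brake)

SIG_LOST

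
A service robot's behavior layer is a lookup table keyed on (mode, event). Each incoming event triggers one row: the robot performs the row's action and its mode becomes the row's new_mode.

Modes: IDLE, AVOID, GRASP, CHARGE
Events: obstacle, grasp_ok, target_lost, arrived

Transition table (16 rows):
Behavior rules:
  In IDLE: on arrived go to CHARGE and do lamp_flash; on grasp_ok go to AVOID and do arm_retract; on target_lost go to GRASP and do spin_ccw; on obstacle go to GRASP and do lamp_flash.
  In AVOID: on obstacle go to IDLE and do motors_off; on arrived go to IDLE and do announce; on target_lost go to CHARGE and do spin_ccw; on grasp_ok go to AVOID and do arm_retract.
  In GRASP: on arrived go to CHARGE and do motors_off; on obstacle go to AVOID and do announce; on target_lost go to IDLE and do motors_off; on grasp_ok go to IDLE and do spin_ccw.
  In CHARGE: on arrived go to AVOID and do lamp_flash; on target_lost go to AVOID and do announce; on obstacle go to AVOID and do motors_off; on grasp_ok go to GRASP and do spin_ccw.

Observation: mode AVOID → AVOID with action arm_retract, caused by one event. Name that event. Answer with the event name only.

try obstacle: (AVOID, obstacle) → (IDLE, motors_off)
try grasp_ok: (AVOID, grasp_ok) → (AVOID, arm_retract)  ← matches
try target_lost: (AVOID, target_lost) → (CHARGE, spin_ccw)
try arrived: (AVOID, arrived) → (IDLE, announce)

grasp_ok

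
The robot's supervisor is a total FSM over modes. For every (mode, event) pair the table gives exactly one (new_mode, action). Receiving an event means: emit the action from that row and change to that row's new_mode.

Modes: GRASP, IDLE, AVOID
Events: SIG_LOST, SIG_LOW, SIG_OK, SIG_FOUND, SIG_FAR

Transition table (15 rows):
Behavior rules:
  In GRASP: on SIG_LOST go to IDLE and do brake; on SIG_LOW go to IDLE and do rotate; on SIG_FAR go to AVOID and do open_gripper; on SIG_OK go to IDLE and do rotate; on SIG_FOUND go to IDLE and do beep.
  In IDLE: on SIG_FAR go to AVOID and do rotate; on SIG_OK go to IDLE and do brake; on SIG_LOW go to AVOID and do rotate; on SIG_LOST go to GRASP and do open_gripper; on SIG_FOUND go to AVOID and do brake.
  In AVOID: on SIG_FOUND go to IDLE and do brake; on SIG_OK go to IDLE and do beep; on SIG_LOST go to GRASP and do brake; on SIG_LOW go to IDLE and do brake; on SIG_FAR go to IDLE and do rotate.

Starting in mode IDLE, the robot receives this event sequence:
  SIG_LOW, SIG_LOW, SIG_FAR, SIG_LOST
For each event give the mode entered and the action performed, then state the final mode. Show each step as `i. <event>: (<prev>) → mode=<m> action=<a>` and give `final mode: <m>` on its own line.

1. SIG_LOW: (IDLE) → mode=AVOID action=rotate
2. SIG_LOW: (AVOID) → mode=IDLE action=brake
3. SIG_FAR: (IDLE) → mode=AVOID action=rotate
4. SIG_LOST: (AVOID) → mode=GRASP action=brake

final mode: GRASP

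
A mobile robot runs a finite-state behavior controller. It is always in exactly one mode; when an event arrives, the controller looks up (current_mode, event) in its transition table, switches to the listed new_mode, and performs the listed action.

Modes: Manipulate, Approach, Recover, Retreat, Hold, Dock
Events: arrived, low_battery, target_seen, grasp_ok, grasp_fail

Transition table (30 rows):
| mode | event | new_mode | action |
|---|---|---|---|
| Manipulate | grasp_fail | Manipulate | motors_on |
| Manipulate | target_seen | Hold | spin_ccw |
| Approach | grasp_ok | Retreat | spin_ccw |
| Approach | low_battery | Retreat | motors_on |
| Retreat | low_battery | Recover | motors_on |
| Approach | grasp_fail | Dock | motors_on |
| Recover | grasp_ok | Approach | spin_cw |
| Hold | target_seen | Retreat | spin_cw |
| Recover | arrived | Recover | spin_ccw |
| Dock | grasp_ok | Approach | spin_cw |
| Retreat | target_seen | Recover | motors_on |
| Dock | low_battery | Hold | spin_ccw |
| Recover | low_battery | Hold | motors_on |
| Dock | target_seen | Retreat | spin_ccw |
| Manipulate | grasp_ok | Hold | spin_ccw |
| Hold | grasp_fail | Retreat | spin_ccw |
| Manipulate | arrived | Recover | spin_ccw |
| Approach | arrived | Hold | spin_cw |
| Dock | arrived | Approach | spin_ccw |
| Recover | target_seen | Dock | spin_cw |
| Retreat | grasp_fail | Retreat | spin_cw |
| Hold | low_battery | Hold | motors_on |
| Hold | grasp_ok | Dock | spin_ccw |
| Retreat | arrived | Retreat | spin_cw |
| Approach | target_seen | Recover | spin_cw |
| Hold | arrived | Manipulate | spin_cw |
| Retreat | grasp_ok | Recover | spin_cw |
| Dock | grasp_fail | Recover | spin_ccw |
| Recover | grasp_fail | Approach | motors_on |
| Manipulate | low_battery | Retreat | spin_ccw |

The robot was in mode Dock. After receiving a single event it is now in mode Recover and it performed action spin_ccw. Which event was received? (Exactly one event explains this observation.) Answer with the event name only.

try arrived: (Dock, arrived) → (Approach, spin_ccw)
try low_battery: (Dock, low_battery) → (Hold, spin_ccw)
try target_seen: (Dock, target_seen) → (Retreat, spin_ccw)
try grasp_ok: (Dock, grasp_ok) → (Approach, spin_cw)
try grasp_fail: (Dock, grasp_fail) → (Recover, spin_ccw)  ← matches

grasp_fail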